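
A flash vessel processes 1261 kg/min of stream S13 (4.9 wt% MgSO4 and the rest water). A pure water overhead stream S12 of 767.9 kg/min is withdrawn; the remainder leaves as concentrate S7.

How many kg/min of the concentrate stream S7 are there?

493.1 kg/min

Concentrate = 1261 − 767.9 = 493.1 kg/min.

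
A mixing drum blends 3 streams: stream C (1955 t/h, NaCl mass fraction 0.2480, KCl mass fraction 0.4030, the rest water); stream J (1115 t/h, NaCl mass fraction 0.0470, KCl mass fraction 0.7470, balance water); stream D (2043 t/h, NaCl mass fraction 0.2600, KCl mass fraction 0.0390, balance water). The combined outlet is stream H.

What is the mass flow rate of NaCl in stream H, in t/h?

NaCl out = NaCl in = 1955×0.248 + 1115×0.047 + 2043×0.260 = 1068.4 t/h.

1068 t/h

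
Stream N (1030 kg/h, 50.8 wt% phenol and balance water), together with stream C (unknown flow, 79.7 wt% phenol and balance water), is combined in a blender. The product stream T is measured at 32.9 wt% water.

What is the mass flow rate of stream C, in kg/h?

Let C be the unknown flow. Total out = 1030 + C.
water balance: 506.76 + 0.203·C = 0.329·(1030 + C)
(0.203 − 0.329)·C = 0.329×1030 − 506.76 = -167.89
C = -167.89 / -0.126 = 1332.5 kg/h

1332 kg/h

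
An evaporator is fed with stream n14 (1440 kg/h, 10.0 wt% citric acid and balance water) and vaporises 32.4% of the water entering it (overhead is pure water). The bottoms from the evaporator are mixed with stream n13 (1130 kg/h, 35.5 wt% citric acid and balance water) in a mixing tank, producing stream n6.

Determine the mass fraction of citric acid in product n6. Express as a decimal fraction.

Vapour removed = 0.324×0.900×1440 = 419.9 kg/h; concentrate = 1020.1 kg/h.
citric acid reaching the mixer = 144 (from concentrate) + 1130×0.355 = 545.15 kg/h.
Product flow = 1020.1 + 1130 = 2150.1 kg/h; citric acid fraction = 0.2535.

0.2535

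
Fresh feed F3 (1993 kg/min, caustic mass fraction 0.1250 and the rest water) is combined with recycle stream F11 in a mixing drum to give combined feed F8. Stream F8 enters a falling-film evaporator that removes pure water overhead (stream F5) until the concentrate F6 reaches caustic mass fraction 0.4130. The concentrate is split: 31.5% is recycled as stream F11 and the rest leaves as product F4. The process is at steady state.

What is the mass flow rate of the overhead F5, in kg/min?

1390 kg/min

Overall caustic balance (none leaves overhead): caustic in fresh feed = caustic in product, i.e. 1993×0.125 = (1−0.315)·F6·0.413.
F6 = 249.12/(0.413×0.685) = 880.6 kg/min.
Recycle F11 = 0.315×880.6 = 277.39 kg/min.
Combined feed F8 = 1993 + 277.39 = 2270.4 kg/min.
Overhead F5 = F8 − F6 = 2270.4 − 880.6 = 1389.8 kg/min.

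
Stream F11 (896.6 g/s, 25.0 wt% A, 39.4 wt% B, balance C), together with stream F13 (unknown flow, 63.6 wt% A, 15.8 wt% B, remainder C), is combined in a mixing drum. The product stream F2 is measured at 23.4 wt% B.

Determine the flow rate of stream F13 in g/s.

Let F13 be the unknown flow. Total out = 896.6 + F13.
B balance: 353.26 + 0.158·F13 = 0.234·(896.6 + F13)
(0.158 − 0.234)·F13 = 0.234×896.6 − 353.26 = -143.46
F13 = -143.46 / -0.076 = 1887.6 g/s

1888 g/s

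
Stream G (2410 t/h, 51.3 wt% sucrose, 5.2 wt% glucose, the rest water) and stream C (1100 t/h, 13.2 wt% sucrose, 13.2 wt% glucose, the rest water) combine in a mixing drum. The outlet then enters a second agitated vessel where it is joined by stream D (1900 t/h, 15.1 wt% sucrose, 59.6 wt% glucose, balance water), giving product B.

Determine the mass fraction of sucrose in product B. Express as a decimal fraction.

Overall, product flow = 5410 t/h.
sucrose in = 2410×0.513 + 1100×0.132 + 1900×0.151 = 1668.4 t/h.
sucrose fraction in B = 0.3084.

0.3084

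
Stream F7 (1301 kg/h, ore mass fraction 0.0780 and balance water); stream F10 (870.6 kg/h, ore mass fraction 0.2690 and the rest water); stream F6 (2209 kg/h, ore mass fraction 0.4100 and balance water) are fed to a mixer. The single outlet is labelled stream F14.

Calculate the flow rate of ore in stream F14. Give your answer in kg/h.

1241 kg/h

ore out = ore in = 1301×0.078 + 870.6×0.269 + 2209×0.410 = 1241.4 kg/h.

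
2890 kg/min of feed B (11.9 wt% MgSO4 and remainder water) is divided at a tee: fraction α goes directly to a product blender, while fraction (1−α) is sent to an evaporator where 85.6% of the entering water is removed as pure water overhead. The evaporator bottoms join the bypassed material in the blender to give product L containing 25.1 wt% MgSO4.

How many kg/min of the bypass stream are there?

874.7 kg/min

All 2890×0.119 = 343.91 kg/min of MgSO4 reaches L, so L = 343.91/0.251 = 1370.2 kg/min and vapour = 1519.8 kg/min.
The evaporator receives (1−α)·2890 of feed at 0.881 water and removes 0.856 of that water:
0.856×0.881×(1−α)×2890 = 1519.8
(1−α) = 1519.8/2179.5 = 0.6973;  α = 0.3027.
Bypass flow = 0.3027×2890 = 874.66 kg/min.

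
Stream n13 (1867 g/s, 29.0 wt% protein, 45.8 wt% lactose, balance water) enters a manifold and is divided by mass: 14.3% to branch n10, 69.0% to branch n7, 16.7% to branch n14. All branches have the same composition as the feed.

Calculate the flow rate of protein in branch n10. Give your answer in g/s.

77.42 g/s

Branch n10 total = 0.143×1867 = 266.98 g/s.
protein in n10 = 0.290×266.98 = 77.424 g/s.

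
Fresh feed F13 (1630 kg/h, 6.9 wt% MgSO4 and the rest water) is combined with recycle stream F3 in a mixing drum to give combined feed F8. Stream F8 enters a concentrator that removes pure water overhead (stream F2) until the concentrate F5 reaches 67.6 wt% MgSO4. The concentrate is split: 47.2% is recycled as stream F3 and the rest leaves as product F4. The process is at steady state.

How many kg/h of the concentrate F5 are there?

315.1 kg/h

Overall MgSO4 balance (none leaves overhead): MgSO4 in fresh feed = MgSO4 in product, i.e. 1630×0.069 = (1−0.472)·F5·0.676.
F5 = 112.47/(0.676×0.528) = 315.11 kg/h.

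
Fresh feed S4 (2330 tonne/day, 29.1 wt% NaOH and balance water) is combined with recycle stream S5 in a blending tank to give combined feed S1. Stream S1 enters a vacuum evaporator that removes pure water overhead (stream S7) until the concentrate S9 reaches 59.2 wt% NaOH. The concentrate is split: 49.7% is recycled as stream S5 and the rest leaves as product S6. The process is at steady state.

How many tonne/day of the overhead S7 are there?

1185 tonne/day

Overall NaOH balance (none leaves overhead): NaOH in fresh feed = NaOH in product, i.e. 2330×0.291 = (1−0.497)·S9·0.592.
S9 = 678.03/(0.592×0.503) = 2277 tonne/day.
Recycle S5 = 0.497×2277 = 1131.7 tonne/day.
Combined feed S1 = 2330 + 1131.7 = 3461.7 tonne/day.
Overhead S7 = S1 − S9 = 3461.7 − 2277 = 1184.7 tonne/day.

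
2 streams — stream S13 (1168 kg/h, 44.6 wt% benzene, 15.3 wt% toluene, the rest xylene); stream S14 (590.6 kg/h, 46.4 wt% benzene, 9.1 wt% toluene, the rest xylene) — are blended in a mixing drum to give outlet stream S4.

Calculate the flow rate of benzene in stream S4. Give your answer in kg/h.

benzene out = benzene in = 1168×0.446 + 590.6×0.464 = 794.97 kg/h.

795 kg/h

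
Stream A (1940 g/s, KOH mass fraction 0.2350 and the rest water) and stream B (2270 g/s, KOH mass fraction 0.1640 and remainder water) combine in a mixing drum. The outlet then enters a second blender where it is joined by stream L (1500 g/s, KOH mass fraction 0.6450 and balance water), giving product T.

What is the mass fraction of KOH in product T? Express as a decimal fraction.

Overall, product flow = 5710 g/s.
KOH in = 1940×0.235 + 2270×0.164 + 1500×0.645 = 1795.7 g/s.
KOH fraction in T = 0.3145.

0.3145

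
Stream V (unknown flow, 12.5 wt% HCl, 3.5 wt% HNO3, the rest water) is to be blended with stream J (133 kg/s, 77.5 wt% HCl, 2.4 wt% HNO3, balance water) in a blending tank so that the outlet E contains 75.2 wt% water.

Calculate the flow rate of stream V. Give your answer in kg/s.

832.8 kg/s

Let V be the unknown flow. Total out = 133 + V.
water balance: 26.733 + 0.840·V = 0.752·(133 + V)
(0.840 − 0.752)·V = 0.752×133 − 26.733 = 73.283
V = 73.283 / 0.088 = 832.76 kg/s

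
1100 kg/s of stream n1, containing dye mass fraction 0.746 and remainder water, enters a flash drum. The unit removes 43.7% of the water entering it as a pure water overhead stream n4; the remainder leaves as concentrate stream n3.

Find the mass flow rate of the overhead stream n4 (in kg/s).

122.1 kg/s

water entering = 1100×0.254 = 279.4 kg/s; overhead removed = 0.437×279.4 = 122.1 kg/s.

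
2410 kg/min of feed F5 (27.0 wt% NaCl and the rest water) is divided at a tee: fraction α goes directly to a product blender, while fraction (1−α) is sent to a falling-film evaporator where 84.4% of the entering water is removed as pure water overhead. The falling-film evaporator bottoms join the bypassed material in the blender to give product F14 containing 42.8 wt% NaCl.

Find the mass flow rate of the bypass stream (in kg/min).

966 kg/min

All 2410×0.270 = 650.7 kg/min of NaCl reaches F14, so F14 = 650.7/0.428 = 1520.3 kg/min and vapour = 889.67 kg/min.
The evaporator receives (1−α)·2410 of feed at 0.730 water and removes 0.844 of that water:
0.844×0.730×(1−α)×2410 = 889.67
(1−α) = 889.67/1484.8 = 0.5992;  α = 0.4008.
Bypass flow = 0.4008×2410 = 966.01 kg/min.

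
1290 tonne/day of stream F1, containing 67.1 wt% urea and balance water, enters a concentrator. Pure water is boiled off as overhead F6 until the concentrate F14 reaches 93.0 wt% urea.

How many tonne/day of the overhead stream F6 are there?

urea is conserved: 1290×0.671 = 865.59 tonne/day all reports to the concentrate.
Concentrate = 865.59/(target fraction) = 930.74 tonne/day.
Overhead = 1290 − 930.74 = 359.26 tonne/day.

359.3 tonne/day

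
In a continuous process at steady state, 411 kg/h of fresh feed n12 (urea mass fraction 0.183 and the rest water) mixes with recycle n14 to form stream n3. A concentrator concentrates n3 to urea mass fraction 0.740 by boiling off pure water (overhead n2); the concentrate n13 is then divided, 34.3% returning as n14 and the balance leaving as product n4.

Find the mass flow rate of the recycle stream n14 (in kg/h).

53.06 kg/h

Overall urea balance (none leaves overhead): urea in fresh feed = urea in product, i.e. 411×0.183 = (1−0.343)·n13·0.740.
n13 = 75.213/(0.740×0.657) = 154.7 kg/h.
Recycle n14 = 0.343×154.7 = 53.063 kg/h.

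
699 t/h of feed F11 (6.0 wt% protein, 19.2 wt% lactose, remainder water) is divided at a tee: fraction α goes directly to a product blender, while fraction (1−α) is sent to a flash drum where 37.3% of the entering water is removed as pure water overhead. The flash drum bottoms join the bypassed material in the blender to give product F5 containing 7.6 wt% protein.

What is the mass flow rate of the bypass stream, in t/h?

All 699×0.060 = 41.94 t/h of protein reaches F5, so F5 = 41.94/0.076 = 551.84 t/h and vapour = 147.16 t/h.
The evaporator receives (1−α)·699 of feed at 0.748 water and removes 0.373 of that water:
0.373×0.748×(1−α)×699 = 147.16
(1−α) = 147.16/195.02 = 0.7546;  α = 0.2454.
Bypass flow = 0.2454×699 = 171.56 t/h.

171.6 t/h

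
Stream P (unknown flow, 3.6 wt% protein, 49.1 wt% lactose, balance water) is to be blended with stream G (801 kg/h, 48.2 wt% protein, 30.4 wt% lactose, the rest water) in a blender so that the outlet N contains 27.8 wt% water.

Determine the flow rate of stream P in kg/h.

262.9 kg/h

Let P be the unknown flow. Total out = 801 + P.
water balance: 171.41 + 0.473·P = 0.278·(801 + P)
(0.473 − 0.278)·P = 0.278×801 − 171.41 = 51.264
P = 51.264 / 0.195 = 262.89 kg/h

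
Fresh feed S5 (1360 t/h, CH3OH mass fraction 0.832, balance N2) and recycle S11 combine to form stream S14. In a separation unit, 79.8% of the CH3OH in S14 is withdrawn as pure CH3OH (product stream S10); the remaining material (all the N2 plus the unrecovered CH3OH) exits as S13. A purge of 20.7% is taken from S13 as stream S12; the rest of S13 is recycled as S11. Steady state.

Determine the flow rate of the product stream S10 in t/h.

1075 t/h

CH3OH in S14: m_A = 1360×0.832 + (1−0.207)·(1−0.798)·m_A, so m_A = 1131.5/0.8398 = 1347.3 t/h.
Product S10 = 0.798×1347.3 = 1075.2 t/h.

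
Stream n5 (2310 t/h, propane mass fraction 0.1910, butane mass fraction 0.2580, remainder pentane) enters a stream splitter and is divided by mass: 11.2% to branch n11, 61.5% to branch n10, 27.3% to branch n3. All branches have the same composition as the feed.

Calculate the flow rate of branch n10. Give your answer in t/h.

1421 t/h

Branch n10 flow = 0.615×2310 = 1420.7 t/h.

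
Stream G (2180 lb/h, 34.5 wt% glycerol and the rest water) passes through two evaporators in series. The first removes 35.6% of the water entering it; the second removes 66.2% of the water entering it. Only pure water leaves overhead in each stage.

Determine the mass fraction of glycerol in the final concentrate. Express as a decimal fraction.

0.708

water in feed = 2180×0.655 = 1427.9 lb/h.
After stage 1: water left = (1−0.356)×1427.9 = 919.57; stream total = 1671.7 lb/h.
After stage 2: water left = (1−0.662)×919.57 = 310.81; final concentrate = 1062.9 lb/h.
glycerol fraction = 752.1/1062.9 = 0.708.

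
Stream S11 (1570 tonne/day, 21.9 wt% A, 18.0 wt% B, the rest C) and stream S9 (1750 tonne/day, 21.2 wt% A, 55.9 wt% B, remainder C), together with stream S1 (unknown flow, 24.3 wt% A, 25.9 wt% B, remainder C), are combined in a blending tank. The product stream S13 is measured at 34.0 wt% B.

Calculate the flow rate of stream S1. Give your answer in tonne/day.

1630 tonne/day

Let S1 be the unknown flow. Total out = 3320 + S1.
B balance: 1260.9 + 0.259·S1 = 0.340·(3320 + S1)
(0.259 − 0.340)·S1 = 0.340×3320 − 1260.9 = -132.05
S1 = -132.05 / -0.081 = 1630.2 tonne/day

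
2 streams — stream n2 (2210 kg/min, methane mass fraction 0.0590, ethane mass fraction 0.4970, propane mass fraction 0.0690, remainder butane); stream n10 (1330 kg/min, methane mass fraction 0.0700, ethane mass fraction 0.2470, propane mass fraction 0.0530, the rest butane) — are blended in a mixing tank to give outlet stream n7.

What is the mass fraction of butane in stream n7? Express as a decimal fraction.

0.4708

Total flow out = 2210 + 1330 = 3540 kg/min.
butane in = 2210×0.375 + 1330×0.630 = 1666.7 kg/min.
butane mass fraction in n7 = 1666.7/3540 = 0.4708.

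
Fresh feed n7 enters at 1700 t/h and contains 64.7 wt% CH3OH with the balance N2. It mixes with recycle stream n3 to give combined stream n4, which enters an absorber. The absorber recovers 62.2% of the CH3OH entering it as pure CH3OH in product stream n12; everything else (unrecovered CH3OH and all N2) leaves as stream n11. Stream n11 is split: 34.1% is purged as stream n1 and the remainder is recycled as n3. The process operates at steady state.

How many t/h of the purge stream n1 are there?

N2 enters only via n7 and leaves only via the purge: 1700×0.353 = 0.341×(N2 in n11), and the absorber passes all N2, so N2 in n4 = N2 in n11 = 1759.8 t/h.
CH3OH in n4: m_A = 1700×0.647 + (1−0.341)·(1−0.622)·m_A, so m_A = 1099.9/0.7509 = 1464.8 t/h.
n11 = (1−0.622)×1464.8 + 1759.8 = 2313.5 t/h.
Purge n1 = 0.341×2313.5 = 788.91 t/h.

788.9 t/h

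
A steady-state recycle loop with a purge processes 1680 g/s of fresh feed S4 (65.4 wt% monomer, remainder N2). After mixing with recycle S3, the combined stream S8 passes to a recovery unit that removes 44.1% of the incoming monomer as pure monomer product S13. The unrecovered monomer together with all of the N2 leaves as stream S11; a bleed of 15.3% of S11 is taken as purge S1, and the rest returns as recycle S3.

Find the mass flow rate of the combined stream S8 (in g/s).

N2 enters only via S4 and leaves only via the purge: 1680×0.346 = 0.153×(N2 in S11), and the recovery unit passes all N2, so N2 in S8 = N2 in S11 = 3799.2 g/s.
monomer in S8: m_A = 1680×0.654 + (1−0.153)·(1−0.441)·m_A, so m_A = 1098.7/0.5265 = 2086.7 g/s.
S8 = 2086.7 + 3799.2 = 5885.9 g/s.

5886 g/s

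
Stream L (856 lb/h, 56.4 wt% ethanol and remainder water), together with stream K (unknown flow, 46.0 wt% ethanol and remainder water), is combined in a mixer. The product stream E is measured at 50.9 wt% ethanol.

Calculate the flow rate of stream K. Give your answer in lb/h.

Let K be the unknown flow. Total out = 856 + K.
ethanol balance: 482.78 + 0.460·K = 0.509·(856 + K)
(0.460 − 0.509)·K = 0.509×856 − 482.78 = -47.08
K = -47.08 / -0.049 = 960.82 lb/h

960.8 lb/h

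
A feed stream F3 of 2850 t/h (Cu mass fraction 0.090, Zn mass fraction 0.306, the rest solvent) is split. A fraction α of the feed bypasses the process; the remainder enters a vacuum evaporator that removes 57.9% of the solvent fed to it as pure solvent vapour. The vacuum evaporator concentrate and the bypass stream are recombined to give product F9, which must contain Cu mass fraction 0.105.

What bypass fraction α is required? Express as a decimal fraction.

0.592

All 2850×0.090 = 256.5 t/h of Cu reaches F9, so F9 = 256.5/0.105 = 2442.9 t/h and vapour = 407.14 t/h.
The evaporator receives (1−α)·2850 of feed at 0.604 solvent and removes 0.579 of that solvent:
0.579×0.604×(1−α)×2850 = 407.14
(1−α) = 407.14/996.69 = 0.4085;  α = 0.5915.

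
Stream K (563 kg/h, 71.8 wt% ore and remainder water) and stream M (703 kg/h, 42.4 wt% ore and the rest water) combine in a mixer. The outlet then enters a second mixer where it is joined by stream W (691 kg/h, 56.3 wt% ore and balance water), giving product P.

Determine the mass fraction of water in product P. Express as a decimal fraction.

0.442

Overall, product flow = 1957 kg/h.
water in = 563×0.282 + 703×0.576 + 691×0.437 = 865.66 kg/h.
water fraction in P = 0.442.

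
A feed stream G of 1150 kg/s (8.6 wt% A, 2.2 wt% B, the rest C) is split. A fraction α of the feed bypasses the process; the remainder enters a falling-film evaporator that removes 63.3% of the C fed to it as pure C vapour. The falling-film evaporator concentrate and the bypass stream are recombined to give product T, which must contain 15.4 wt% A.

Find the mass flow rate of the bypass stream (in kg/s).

250.7 kg/s

All 1150×0.086 = 98.9 kg/s of A reaches T, so T = 98.9/0.154 = 642.21 kg/s and vapour = 507.79 kg/s.
The evaporator receives (1−α)·1150 of feed at 0.892 C and removes 0.633 of that C:
0.633×0.892×(1−α)×1150 = 507.79
(1−α) = 507.79/649.33 = 0.7820;  α = 0.2180.
Bypass flow = 0.2180×1150 = 250.67 kg/s.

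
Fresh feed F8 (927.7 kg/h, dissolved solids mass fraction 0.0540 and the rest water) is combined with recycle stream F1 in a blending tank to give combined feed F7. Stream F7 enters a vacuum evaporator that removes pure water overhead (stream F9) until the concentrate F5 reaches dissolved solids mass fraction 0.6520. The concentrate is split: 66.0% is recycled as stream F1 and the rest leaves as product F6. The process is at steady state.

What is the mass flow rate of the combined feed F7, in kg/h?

Overall dissolved solids balance (none leaves overhead): dissolved solids in fresh feed = dissolved solids in product, i.e. 927.7×0.054 = (1−0.660)·F5·0.652.
F5 = 50.096/(0.652×0.340) = 225.98 kg/h.
Recycle F1 = 0.660×225.98 = 149.15 kg/h.
Combined feed F7 = 927.7 + 149.15 = 1076.8 kg/h.

1077 kg/h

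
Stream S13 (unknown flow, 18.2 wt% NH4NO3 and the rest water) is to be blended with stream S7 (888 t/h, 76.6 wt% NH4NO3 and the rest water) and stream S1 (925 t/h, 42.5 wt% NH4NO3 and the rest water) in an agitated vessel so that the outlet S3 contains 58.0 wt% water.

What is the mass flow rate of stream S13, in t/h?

1310 t/h

Let S13 be the unknown flow. Total out = 1813 + S13.
water balance: 739.67 + 0.818·S13 = 0.580·(1813 + S13)
(0.818 − 0.580)·S13 = 0.580×1813 − 739.67 = 311.87
S13 = 311.87 / 0.238 = 1310.4 t/h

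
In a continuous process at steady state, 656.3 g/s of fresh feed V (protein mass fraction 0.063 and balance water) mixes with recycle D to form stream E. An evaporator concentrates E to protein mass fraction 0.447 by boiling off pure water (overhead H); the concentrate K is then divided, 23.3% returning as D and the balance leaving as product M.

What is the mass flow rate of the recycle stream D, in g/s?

28.1 g/s

Overall protein balance (none leaves overhead): protein in fresh feed = protein in product, i.e. 656.3×0.063 = (1−0.233)·K·0.447.
K = 41.347/(0.447×0.767) = 120.6 g/s.
Recycle D = 0.233×120.6 = 28.099 g/s.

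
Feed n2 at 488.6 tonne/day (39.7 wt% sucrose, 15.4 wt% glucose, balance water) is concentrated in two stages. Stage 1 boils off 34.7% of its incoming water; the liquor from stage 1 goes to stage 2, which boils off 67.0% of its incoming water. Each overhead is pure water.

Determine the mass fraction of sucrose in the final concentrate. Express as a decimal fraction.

water in feed = 488.6×0.449 = 219.38 tonne/day.
After stage 1: water left = (1−0.347)×219.38 = 143.26; stream total = 412.47 tonne/day.
After stage 2: water left = (1−0.670)×143.26 = 47.274; final concentrate = 316.49 tonne/day.
sucrose fraction = 193.97/316.49 = 0.613.

0.613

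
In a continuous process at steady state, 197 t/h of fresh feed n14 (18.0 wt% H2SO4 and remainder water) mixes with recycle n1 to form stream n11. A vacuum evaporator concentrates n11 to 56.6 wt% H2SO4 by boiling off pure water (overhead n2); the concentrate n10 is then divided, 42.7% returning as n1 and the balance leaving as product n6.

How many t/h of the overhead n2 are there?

Overall H2SO4 balance (none leaves overhead): H2SO4 in fresh feed = H2SO4 in product, i.e. 197×0.180 = (1−0.427)·n10·0.566.
n10 = 35.46/(0.566×0.573) = 109.34 t/h.
Recycle n1 = 0.427×109.34 = 46.687 t/h.
Combined feed n11 = 197 + 46.687 = 243.69 t/h.
Overhead n2 = n11 − n10 = 243.69 − 109.34 = 134.35 t/h.

134.3 t/h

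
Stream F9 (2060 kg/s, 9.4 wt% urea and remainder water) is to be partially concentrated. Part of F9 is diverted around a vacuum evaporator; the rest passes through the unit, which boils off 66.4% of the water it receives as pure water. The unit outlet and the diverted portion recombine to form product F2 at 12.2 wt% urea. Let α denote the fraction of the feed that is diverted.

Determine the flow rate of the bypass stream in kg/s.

1274 kg/s

All 2060×0.094 = 193.64 kg/s of urea reaches F2, so F2 = 193.64/0.122 = 1587.2 kg/s and vapour = 472.79 kg/s.
The evaporator receives (1−α)·2060 of feed at 0.906 water and removes 0.664 of that water:
0.664×0.906×(1−α)×2060 = 472.79
(1−α) = 472.79/1239.3 = 0.3815;  α = 0.6185.
Bypass flow = 0.6185×2060 = 1274.1 kg/s.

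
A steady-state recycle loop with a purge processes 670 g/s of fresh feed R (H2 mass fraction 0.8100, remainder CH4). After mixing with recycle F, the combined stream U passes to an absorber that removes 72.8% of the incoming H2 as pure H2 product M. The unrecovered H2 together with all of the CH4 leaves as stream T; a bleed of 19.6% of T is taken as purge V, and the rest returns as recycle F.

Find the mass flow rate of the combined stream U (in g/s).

CH4 enters only via R and leaves only via the purge: 670×0.190 = 0.196×(CH4 in T), and the absorber passes all CH4, so CH4 in U = CH4 in T = 649.49 g/s.
H2 in U: m_A = 670×0.810 + (1−0.196)·(1−0.728)·m_A, so m_A = 542.7/0.7813 = 694.6 g/s.
U = 694.6 + 649.49 = 1344.1 g/s.

1344 g/s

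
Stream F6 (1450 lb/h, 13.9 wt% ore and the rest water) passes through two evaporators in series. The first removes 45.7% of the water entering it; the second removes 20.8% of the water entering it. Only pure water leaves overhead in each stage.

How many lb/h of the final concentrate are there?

738.5 lb/h

water in feed = 1450×0.861 = 1248.5 lb/h.
After stage 1: water left = (1−0.457)×1248.5 = 677.91; stream total = 879.46 lb/h.
After stage 2: water left = (1−0.208)×677.91 = 536.9; final concentrate = 738.45 lb/h.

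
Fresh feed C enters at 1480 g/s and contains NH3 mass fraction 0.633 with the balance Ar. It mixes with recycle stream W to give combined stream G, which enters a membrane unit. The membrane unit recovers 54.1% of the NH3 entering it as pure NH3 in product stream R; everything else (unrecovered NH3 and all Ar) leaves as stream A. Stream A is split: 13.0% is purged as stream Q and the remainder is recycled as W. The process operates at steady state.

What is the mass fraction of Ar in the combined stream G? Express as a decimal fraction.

Ar enters only via C and leaves only via the purge: 1480×0.367 = 0.130×(Ar in A), and the membrane unit passes all Ar, so Ar in G = Ar in A = 4178.2 g/s.
NH3 in G: m_A = 1480×0.633 + (1−0.130)·(1−0.541)·m_A, so m_A = 936.84/0.6007 = 1559.7 g/s.
G = 1559.7 + 4178.2 = 5737.8 g/s.
Ar fraction in G = 4178.2/5737.8 = 0.728.

0.728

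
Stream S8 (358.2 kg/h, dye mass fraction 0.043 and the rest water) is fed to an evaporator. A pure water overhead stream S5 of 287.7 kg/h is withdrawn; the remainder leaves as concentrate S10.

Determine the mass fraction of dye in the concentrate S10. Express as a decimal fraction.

dye is not removed: 358.2×0.043 = 15.403 kg/h of dye enters S10.
Concentrate = 358.2 − 287.7 = 70.5 kg/h.
Mass fraction = 15.403/70.5 = 0.218.

0.218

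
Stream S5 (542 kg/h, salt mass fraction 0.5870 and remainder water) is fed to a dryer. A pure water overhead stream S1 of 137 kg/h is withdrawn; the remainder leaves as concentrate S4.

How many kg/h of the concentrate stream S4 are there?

Concentrate = 542 − 137 = 405 kg/h.

405 kg/h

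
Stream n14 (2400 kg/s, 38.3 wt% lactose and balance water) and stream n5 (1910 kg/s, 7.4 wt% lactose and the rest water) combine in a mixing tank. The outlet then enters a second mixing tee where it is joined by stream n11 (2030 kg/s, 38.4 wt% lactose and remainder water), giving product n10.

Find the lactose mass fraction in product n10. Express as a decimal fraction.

0.290

Overall, product flow = 6340 kg/s.
lactose in = 2400×0.383 + 1910×0.074 + 2030×0.384 = 1840.1 kg/s.
lactose fraction in n10 = 0.290.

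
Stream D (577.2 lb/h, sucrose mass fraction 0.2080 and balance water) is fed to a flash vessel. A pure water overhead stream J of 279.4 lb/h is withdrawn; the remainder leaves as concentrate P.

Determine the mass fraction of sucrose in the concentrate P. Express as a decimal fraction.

0.4031

sucrose is not removed: 577.2×0.208 = 120.06 lb/h of sucrose enters P.
Concentrate = 577.2 − 279.4 = 297.8 lb/h.
Mass fraction = 120.06/297.8 = 0.4031.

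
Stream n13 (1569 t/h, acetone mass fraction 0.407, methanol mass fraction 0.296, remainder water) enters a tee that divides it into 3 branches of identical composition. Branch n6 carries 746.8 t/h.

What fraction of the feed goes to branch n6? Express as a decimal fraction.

0.476

Fraction to n6 = 746.8/1569 = 0.4760.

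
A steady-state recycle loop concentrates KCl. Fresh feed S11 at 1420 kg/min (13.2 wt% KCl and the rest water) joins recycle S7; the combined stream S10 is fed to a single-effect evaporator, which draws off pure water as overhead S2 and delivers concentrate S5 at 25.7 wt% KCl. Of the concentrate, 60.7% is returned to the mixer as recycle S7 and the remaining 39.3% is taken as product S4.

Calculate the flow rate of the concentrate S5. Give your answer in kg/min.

1856 kg/min

Overall KCl balance (none leaves overhead): KCl in fresh feed = KCl in product, i.e. 1420×0.132 = (1−0.607)·S5·0.257.
S5 = 187.44/(0.257×0.393) = 1855.8 kg/min.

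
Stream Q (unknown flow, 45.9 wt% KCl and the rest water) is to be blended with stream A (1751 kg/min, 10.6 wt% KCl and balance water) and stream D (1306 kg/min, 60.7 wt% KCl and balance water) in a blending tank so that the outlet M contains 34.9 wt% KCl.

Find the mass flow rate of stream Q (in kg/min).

805 kg/min

Let Q be the unknown flow. Total out = 3057 + Q.
KCl balance: 978.35 + 0.459·Q = 0.349·(3057 + Q)
(0.459 − 0.349)·Q = 0.349×3057 − 978.35 = 88.545
Q = 88.545 / 0.110 = 804.95 kg/min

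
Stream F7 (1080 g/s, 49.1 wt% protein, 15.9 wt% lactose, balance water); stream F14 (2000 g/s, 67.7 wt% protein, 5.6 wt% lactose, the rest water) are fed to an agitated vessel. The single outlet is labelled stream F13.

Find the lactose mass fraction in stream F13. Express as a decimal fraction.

Total flow out = 1080 + 2000 = 3080 g/s.
lactose in = 1080×0.159 + 2000×0.056 = 283.72 g/s.
lactose mass fraction in F13 = 283.72/3080 = 0.092.

0.092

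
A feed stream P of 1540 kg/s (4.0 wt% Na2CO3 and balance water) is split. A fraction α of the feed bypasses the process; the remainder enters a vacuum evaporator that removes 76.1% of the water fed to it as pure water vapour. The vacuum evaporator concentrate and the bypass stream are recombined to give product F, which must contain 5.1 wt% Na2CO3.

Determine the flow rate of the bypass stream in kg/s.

1085 kg/s

All 1540×0.040 = 61.6 kg/s of Na2CO3 reaches F, so F = 61.6/0.051 = 1207.8 kg/s and vapour = 332.16 kg/s.
The evaporator receives (1−α)·1540 of feed at 0.960 water and removes 0.761 of that water:
0.761×0.960×(1−α)×1540 = 332.16
(1−α) = 332.16/1125.1 = 0.2952;  α = 0.7048.
Bypass flow = 0.7048×1540 = 1085.3 kg/s.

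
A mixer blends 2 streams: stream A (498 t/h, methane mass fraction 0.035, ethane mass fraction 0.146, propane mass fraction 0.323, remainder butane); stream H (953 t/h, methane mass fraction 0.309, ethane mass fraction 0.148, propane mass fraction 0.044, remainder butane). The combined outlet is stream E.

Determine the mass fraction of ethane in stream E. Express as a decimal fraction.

0.147

Total flow out = 498 + 953 = 1451 t/h.
ethane in = 498×0.146 + 953×0.148 = 213.75 t/h.
ethane mass fraction in E = 213.75/1451 = 0.147.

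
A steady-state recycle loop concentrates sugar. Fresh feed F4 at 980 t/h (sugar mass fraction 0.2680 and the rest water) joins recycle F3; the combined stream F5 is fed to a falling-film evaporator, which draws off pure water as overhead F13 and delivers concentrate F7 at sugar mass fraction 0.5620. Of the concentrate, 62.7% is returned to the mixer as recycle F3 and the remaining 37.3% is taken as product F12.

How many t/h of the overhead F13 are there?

512.7 t/h

Overall sugar balance (none leaves overhead): sugar in fresh feed = sugar in product, i.e. 980×0.268 = (1−0.627)·F7·0.562.
F7 = 262.64/(0.562×0.373) = 1252.9 t/h.
Recycle F3 = 0.627×1252.9 = 785.57 t/h.
Combined feed F5 = 980 + 785.57 = 1765.6 t/h.
Overhead F13 = F5 − F7 = 1765.6 − 1252.9 = 512.67 t/h.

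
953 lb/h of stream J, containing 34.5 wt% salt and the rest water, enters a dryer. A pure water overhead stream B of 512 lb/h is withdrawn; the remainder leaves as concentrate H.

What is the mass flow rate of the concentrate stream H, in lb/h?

441 lb/h

Concentrate = 953 − 512 = 441 lb/h.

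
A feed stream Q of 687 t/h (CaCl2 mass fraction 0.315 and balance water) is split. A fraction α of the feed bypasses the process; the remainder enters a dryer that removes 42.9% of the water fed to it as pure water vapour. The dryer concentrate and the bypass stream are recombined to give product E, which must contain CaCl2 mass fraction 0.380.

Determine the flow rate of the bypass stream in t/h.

All 687×0.315 = 216.41 t/h of CaCl2 reaches E, so E = 216.41/0.380 = 569.49 t/h and vapour = 117.51 t/h.
The evaporator receives (1−α)·687 of feed at 0.685 water and removes 0.429 of that water:
0.429×0.685×(1−α)×687 = 117.51
(1−α) = 117.51/201.89 = 0.5821;  α = 0.4179.
Bypass flow = 0.4179×687 = 287.11 t/h.

287.1 t/h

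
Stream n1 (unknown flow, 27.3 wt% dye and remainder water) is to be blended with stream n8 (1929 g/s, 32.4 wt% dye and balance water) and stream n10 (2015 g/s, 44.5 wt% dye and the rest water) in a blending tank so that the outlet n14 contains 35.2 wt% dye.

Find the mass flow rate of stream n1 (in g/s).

1688 g/s

Let n1 be the unknown flow. Total out = 3944 + n1.
dye balance: 1521.7 + 0.273·n1 = 0.352·(3944 + n1)
(0.273 − 0.352)·n1 = 0.352×3944 − 1521.7 = -133.38
n1 = -133.38 / -0.079 = 1688.4 g/s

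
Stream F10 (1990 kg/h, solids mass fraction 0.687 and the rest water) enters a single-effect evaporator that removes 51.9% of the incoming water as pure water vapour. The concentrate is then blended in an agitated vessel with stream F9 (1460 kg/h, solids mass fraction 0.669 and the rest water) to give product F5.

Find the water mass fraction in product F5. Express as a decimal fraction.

0.250

Vapour removed = 0.519×0.313×1990 = 323.27 kg/h; concentrate = 1666.7 kg/h.
water reaching the mixer = 299.6 (from concentrate) + 1460×0.331 = 782.86 kg/h.
Product flow = 1666.7 + 1460 = 3126.7 kg/h; water fraction = 0.250.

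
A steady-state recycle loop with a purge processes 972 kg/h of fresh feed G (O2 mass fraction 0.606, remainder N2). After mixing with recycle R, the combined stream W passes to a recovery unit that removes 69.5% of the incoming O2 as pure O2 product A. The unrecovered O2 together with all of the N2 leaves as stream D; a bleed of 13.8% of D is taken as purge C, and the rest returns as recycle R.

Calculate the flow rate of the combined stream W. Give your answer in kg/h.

N2 enters only via G and leaves only via the purge: 972×0.394 = 0.138×(N2 in D), and the recovery unit passes all N2, so N2 in W = N2 in D = 2775.1 kg/h.
O2 in W: m_A = 972×0.606 + (1−0.138)·(1−0.695)·m_A, so m_A = 589.03/0.7371 = 799.13 kg/h.
W = 799.13 + 2775.1 = 3574.3 kg/h.

3574 kg/h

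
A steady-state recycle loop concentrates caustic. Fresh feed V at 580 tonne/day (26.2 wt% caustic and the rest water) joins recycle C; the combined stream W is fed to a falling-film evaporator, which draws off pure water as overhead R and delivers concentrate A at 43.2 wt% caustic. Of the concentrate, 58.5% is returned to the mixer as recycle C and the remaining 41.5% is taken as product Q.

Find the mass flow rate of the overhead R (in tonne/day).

228.2 tonne/day

Overall caustic balance (none leaves overhead): caustic in fresh feed = caustic in product, i.e. 580×0.262 = (1−0.585)·A·0.432.
A = 151.96/(0.432×0.415) = 847.61 tonne/day.
Recycle C = 0.585×847.61 = 495.85 tonne/day.
Combined feed W = 580 + 495.85 = 1075.9 tonne/day.
Overhead R = W − A = 1075.9 − 847.61 = 228.24 tonne/day.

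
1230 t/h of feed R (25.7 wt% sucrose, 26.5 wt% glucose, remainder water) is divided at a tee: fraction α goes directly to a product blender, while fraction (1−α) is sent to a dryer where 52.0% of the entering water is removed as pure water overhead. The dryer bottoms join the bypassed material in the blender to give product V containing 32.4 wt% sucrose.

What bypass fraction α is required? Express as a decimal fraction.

0.168

All 1230×0.257 = 316.11 t/h of sucrose reaches V, so V = 316.11/0.324 = 975.65 t/h and vapour = 254.35 t/h.
The evaporator receives (1−α)·1230 of feed at 0.478 water and removes 0.520 of that water:
0.520×0.478×(1−α)×1230 = 254.35
(1−α) = 254.35/305.73 = 0.8320;  α = 0.1680.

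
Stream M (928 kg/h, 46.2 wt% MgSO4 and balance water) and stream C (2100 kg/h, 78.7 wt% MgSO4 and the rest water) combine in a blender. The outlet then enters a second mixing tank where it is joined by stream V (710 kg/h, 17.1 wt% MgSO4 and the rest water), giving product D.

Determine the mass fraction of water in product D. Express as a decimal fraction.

Overall, product flow = 3738 kg/h.
water in = 928×0.538 + 2100×0.213 + 710×0.829 = 1535.2 kg/h.
water fraction in D = 0.4107.

0.4107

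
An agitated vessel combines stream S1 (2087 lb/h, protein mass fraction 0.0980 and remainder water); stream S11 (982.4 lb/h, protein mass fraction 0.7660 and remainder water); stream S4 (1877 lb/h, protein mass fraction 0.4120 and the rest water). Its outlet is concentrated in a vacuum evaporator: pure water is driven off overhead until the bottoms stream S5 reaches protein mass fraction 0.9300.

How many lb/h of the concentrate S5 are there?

1861 lb/h

protein entering = 2087×0.098 + 982.4×0.766 + 1877×0.412 = 1730.4 lb/h.
All protein reports to S5, so S5 = 1730.4/0.930 = 1860.6 lb/h.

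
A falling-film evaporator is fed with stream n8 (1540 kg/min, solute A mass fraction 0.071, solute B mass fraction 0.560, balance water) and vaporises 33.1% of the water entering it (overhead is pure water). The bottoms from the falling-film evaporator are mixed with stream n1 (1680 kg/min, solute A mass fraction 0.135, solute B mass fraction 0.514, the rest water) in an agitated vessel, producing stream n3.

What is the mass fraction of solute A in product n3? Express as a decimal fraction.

Vapour removed = 0.331×0.369×1540 = 188.09 kg/min; concentrate = 1351.9 kg/min.
solute A reaching the mixer = 109.34 (from concentrate) + 1680×0.135 = 336.14 kg/min.
Product flow = 1351.9 + 1680 = 3031.9 kg/min; solute A fraction = 0.111.

0.111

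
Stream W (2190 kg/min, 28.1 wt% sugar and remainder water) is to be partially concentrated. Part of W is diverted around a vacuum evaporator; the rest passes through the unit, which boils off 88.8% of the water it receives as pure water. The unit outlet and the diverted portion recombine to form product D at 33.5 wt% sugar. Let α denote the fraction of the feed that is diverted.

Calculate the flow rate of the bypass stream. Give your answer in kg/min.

All 2190×0.281 = 615.39 kg/min of sugar reaches D, so D = 615.39/0.335 = 1837 kg/min and vapour = 353.01 kg/min.
The evaporator receives (1−α)·2190 of feed at 0.719 water and removes 0.888 of that water:
0.888×0.719×(1−α)×2190 = 353.01
(1−α) = 353.01/1398.3 = 0.2525;  α = 0.7475.
Bypass flow = 0.7475×2190 = 1637.1 kg/min.

1637 kg/min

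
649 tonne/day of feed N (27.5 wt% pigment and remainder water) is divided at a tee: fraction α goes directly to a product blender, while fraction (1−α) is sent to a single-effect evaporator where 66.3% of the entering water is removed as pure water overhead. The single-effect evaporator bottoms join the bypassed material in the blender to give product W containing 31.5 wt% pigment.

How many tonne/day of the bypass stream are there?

477.5 tonne/day

All 649×0.275 = 178.48 tonne/day of pigment reaches W, so W = 178.48/0.315 = 566.59 tonne/day and vapour = 82.413 tonne/day.
The evaporator receives (1−α)·649 of feed at 0.725 water and removes 0.663 of that water:
0.663×0.725×(1−α)×649 = 82.413
(1−α) = 82.413/311.96 = 0.2642;  α = 0.7358.
Bypass flow = 0.7358×649 = 477.55 tonne/day.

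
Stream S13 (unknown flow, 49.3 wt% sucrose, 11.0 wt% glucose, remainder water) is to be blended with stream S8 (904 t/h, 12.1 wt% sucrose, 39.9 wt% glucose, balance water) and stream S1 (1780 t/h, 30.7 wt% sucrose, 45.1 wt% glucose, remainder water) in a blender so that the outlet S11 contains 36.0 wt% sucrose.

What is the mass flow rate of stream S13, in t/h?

2334 t/h

Let S13 be the unknown flow. Total out = 2684 + S13.
sucrose balance: 655.84 + 0.493·S13 = 0.360·(2684 + S13)
(0.493 − 0.360)·S13 = 0.360×2684 − 655.84 = 310.4
S13 = 310.4 / 0.133 = 2333.8 t/h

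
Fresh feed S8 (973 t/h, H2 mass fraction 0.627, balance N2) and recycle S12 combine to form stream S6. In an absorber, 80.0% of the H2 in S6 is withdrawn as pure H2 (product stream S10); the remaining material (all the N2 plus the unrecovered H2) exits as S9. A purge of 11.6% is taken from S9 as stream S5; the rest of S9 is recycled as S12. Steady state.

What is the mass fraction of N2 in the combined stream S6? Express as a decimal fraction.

0.808

N2 enters only via S8 and leaves only via the purge: 973×0.373 = 0.116×(N2 in S9), and the absorber passes all N2, so N2 in S6 = N2 in S9 = 3128.7 t/h.
H2 in S6: m_A = 973×0.627 + (1−0.116)·(1−0.800)·m_A, so m_A = 610.07/0.8232 = 741.1 t/h.
S6 = 741.1 + 3128.7 = 3869.8 t/h.
N2 fraction in S6 = 3128.7/3869.8 = 0.808.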